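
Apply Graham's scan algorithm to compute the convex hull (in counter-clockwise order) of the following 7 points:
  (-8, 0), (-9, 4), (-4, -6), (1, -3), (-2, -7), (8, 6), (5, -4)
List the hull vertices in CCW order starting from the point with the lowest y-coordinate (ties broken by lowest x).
Hull (CCW) = [(-2, -7), (5, -4), (8, 6), (-9, 4), (-8, 0), (-4, -6)]

Graham scan procedure:
  1. Find the pivot p₀ = point with lowest y (tie → lowest x): (-2, -7).
  2. Sort the remaining points by polar angle around p₀.
  3. Walk through sorted points, maintaining a stack; pop the top while the last three entries make a non-left turn (cross product ≤ 0).
  4. Final stack is the convex hull in CCW order: (-2, -7), (5, -4), (8, 6), (-9, 4), (-8, 0), (-4, -6).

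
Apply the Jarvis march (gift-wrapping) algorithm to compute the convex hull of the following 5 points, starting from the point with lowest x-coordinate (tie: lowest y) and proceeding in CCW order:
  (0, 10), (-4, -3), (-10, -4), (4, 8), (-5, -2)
Hull (CCW) = [(-10, -4), (-4, -3), (4, 8), (0, 10)]

Jarvis march: at each step, from the current hull vertex p, select the next vertex q as the point such that every other point lies strictly to the left of (or on) the directed line p → q. (Equivalently: for every other point r, the cross product (q − p) × (r − p) ≥ 0.)
Starting point (lowest x, tie lowest y): (-10, -4). Wrap until returning to start. Resulting hull: (-10, -4), (-4, -3), (4, 8), (0, 10).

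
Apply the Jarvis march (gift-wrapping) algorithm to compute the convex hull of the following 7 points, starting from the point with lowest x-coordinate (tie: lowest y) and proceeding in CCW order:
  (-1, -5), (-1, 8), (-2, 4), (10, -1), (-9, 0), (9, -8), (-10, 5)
Hull (CCW) = [(-10, 5), (-9, 0), (-1, -5), (9, -8), (10, -1), (-1, 8)]

Jarvis march: at each step, from the current hull vertex p, select the next vertex q as the point such that every other point lies strictly to the left of (or on) the directed line p → q. (Equivalently: for every other point r, the cross product (q − p) × (r − p) ≥ 0.)
Starting point (lowest x, tie lowest y): (-10, 5). Wrap until returning to start. Resulting hull: (-10, 5), (-9, 0), (-1, -5), (9, -8), (10, -1), (-1, 8).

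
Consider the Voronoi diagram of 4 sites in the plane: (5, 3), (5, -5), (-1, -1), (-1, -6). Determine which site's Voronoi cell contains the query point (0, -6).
Nearest site = (-1, -6)

The Voronoi cell of site s contains exactly those query points closer to s than to any other site. Compute squared distances from q = (0, -6) to each site:
  (-1 − 0)² + (-6 − -6)² = 1
  (-1 − 0)² + (-1 − -6)² = 26
  (5 − 0)² + (-5 − -6)² = 26
  (5 − 0)² + (3 − -6)² = 106
Minimum is attained by (-1, -6), so q lies in its Voronoi cell.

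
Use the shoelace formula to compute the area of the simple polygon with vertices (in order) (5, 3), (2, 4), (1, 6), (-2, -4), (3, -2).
Area = 65/2

Shoelace formula: Area = (1/2) |Σ_i (x_i · y_{i+1} − x_{i+1} · y_i)| (indices mod n). Compute each cross term:
  (5)(4) − (2)(3) = 14
  (2)(6) − (1)(4) = 8
  (1)(-4) − (-2)(6) = 8
  (-2)(-2) − (3)(-4) = 16
  (3)(3) − (5)(-2) = 19
Sum = 65, so (signed) Area = 65/2 = 65/2, |Area| = 65/2.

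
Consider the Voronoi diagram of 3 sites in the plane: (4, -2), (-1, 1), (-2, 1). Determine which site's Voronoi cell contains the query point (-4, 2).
Nearest site = (-2, 1)

The Voronoi cell of site s contains exactly those query points closer to s than to any other site. Compute squared distances from q = (-4, 2) to each site:
  (-2 − -4)² + (1 − 2)² = 5
  (-1 − -4)² + (1 − 2)² = 10
  (4 − -4)² + (-2 − 2)² = 80
Minimum is attained by (-2, 1), so q lies in its Voronoi cell.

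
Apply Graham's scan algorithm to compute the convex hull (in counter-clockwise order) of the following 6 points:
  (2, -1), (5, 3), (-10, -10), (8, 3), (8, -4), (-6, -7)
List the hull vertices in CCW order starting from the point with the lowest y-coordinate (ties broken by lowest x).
Hull (CCW) = [(-10, -10), (8, -4), (8, 3), (5, 3)]

Graham scan procedure:
  1. Find the pivot p₀ = point with lowest y (tie → lowest x): (-10, -10).
  2. Sort the remaining points by polar angle around p₀.
  3. Walk through sorted points, maintaining a stack; pop the top while the last three entries make a non-left turn (cross product ≤ 0).
  4. Final stack is the convex hull in CCW order: (-10, -10), (8, -4), (8, 3), (5, 3).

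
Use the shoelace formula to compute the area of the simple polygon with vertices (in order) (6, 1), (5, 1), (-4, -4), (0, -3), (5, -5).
Area = 47/2

Shoelace formula: Area = (1/2) |Σ_i (x_i · y_{i+1} − x_{i+1} · y_i)| (indices mod n). Compute each cross term:
  (6)(1) − (5)(1) = 1
  (5)(-4) − (-4)(1) = -16
  (-4)(-3) − (0)(-4) = 12
  (0)(-5) − (5)(-3) = 15
  (5)(1) − (6)(-5) = 35
Sum = 47, so (signed) Area = 47/2 = 47/2, |Area| = 47/2.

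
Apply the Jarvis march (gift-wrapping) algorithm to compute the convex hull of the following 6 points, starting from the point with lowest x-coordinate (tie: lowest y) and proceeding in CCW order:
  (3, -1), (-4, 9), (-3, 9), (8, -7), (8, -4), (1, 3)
Hull (CCW) = [(-4, 9), (3, -1), (8, -7), (8, -4), (-3, 9)]

Jarvis march: at each step, from the current hull vertex p, select the next vertex q as the point such that every other point lies strictly to the left of (or on) the directed line p → q. (Equivalently: for every other point r, the cross product (q − p) × (r − p) ≥ 0.)
Starting point (lowest x, tie lowest y): (-4, 9). Wrap until returning to start. Resulting hull: (-4, 9), (3, -1), (8, -7), (8, -4), (-3, 9).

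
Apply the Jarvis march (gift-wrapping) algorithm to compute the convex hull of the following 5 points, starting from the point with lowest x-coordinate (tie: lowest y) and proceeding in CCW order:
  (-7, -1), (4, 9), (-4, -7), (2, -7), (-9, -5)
Hull (CCW) = [(-9, -5), (-4, -7), (2, -7), (4, 9), (-7, -1)]

Jarvis march: at each step, from the current hull vertex p, select the next vertex q as the point such that every other point lies strictly to the left of (or on) the directed line p → q. (Equivalently: for every other point r, the cross product (q − p) × (r − p) ≥ 0.)
Starting point (lowest x, tie lowest y): (-9, -5). Wrap until returning to start. Resulting hull: (-9, -5), (-4, -7), (2, -7), (4, 9), (-7, -1).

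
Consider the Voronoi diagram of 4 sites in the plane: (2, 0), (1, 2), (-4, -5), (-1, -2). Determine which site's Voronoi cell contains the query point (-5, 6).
Nearest site = (1, 2)

The Voronoi cell of site s contains exactly those query points closer to s than to any other site. Compute squared distances from q = (-5, 6) to each site:
  (1 − -5)² + (2 − 6)² = 52
  (-1 − -5)² + (-2 − 6)² = 80
  (2 − -5)² + (0 − 6)² = 85
  (-4 − -5)² + (-5 − 6)² = 122
Minimum is attained by (1, 2), so q lies in its Voronoi cell.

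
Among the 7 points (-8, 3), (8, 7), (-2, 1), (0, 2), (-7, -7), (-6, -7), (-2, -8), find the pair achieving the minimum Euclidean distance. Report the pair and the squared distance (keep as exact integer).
Pair = ((-7, -7), (-6, -7)); squared distance = 1

Compute all C(7, 2) = 21 pairwise squared distances (x_i − x_j)² + (y_i − y_j)². The minimum is 1, attained by the pair ((-7, -7), (-6, -7)).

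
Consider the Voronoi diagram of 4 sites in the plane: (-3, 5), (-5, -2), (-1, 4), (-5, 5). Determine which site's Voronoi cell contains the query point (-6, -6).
Nearest site = (-5, -2)

The Voronoi cell of site s contains exactly those query points closer to s than to any other site. Compute squared distances from q = (-6, -6) to each site:
  (-5 − -6)² + (-2 − -6)² = 17
  (-5 − -6)² + (5 − -6)² = 122
  (-1 − -6)² + (4 − -6)² = 125
  (-3 − -6)² + (5 − -6)² = 130
Minimum is attained by (-5, -2), so q lies in its Voronoi cell.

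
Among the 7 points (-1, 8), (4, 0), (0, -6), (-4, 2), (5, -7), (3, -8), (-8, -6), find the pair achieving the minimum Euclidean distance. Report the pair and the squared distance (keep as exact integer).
Pair = ((5, -7), (3, -8)); squared distance = 5

Compute all C(7, 2) = 21 pairwise squared distances (x_i − x_j)² + (y_i − y_j)². The minimum is 5, attained by the pair ((5, -7), (3, -8)).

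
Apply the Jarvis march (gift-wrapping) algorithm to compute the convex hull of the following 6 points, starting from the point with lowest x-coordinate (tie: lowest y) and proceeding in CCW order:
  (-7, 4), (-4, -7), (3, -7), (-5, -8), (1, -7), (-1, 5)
Hull (CCW) = [(-7, 4), (-5, -8), (3, -7), (-1, 5)]

Jarvis march: at each step, from the current hull vertex p, select the next vertex q as the point such that every other point lies strictly to the left of (or on) the directed line p → q. (Equivalently: for every other point r, the cross product (q − p) × (r − p) ≥ 0.)
Starting point (lowest x, tie lowest y): (-7, 4). Wrap until returning to start. Resulting hull: (-7, 4), (-5, -8), (3, -7), (-1, 5).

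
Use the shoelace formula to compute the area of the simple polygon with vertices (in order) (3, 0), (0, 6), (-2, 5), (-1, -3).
Area = 25

Shoelace formula: Area = (1/2) |Σ_i (x_i · y_{i+1} − x_{i+1} · y_i)| (indices mod n). Compute each cross term:
  (3)(6) − (0)(0) = 18
  (0)(5) − (-2)(6) = 12
  (-2)(-3) − (-1)(5) = 11
  (-1)(0) − (3)(-3) = 9
Sum = 50, so (signed) Area = 50/2 = 25, |Area| = 25.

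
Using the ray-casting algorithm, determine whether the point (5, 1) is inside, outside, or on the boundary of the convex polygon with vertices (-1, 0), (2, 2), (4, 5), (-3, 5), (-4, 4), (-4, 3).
The point (5, 1) lies strictly outside the polygon

Cast a horizontal ray to the right from the query point and count how many polygon edges it crosses (each edge strictly once or zero times, handled with the usual half-open convention). 
Parity of crossings → even ⇒ outside.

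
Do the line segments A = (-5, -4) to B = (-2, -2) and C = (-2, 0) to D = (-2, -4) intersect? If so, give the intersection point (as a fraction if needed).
Yes; intersection at (-2, -2) (t = 1 on AB, s = 1/2 on CD)

Parametrize AB as A + t(B − A) = (-5 + 3 t, -4 + 2 t) and CD as C + s(D − C) = (-2 + 0 s, 0 + -4 s). Solve the linear system for (t, s). Determinant = 12 ≠ 0, so a unique intersection of the containing lines exists. Solution: t = 1, s = 1/2 — both in [0, 1], so the segments cross. Intersection point: (-2, -2).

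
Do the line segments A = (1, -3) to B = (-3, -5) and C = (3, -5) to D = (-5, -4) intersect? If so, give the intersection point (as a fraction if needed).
Yes; intersection at (-9/5, -22/5) (t = 7/10 on AB, s = 3/5 on CD)

Parametrize AB as A + t(B − A) = (1 + -4 t, -3 + -2 t) and CD as C + s(D − C) = (3 + -8 s, -5 + 1 s). Solve the linear system for (t, s). Determinant = 20 ≠ 0, so a unique intersection of the containing lines exists. Solution: t = 7/10, s = 3/5 — both in [0, 1], so the segments cross. Intersection point: (-9/5, -22/5).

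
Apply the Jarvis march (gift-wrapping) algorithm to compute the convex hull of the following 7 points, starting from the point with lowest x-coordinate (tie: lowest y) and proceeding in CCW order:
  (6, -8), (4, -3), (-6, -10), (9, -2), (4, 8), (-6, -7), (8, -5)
Hull (CCW) = [(-6, -10), (6, -8), (8, -5), (9, -2), (4, 8), (-6, -7)]

Jarvis march: at each step, from the current hull vertex p, select the next vertex q as the point such that every other point lies strictly to the left of (or on) the directed line p → q. (Equivalently: for every other point r, the cross product (q − p) × (r − p) ≥ 0.)
Starting point (lowest x, tie lowest y): (-6, -10). Wrap until returning to start. Resulting hull: (-6, -10), (6, -8), (8, -5), (9, -2), (4, 8), (-6, -7).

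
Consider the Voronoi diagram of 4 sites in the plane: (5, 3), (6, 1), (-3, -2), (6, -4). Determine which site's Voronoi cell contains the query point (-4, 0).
Nearest site = (-3, -2)

The Voronoi cell of site s contains exactly those query points closer to s than to any other site. Compute squared distances from q = (-4, 0) to each site:
  (-3 − -4)² + (-2 − 0)² = 5
  (5 − -4)² + (3 − 0)² = 90
  (6 − -4)² + (1 − 0)² = 101
  (6 − -4)² + (-4 − 0)² = 116
Minimum is attained by (-3, -2), so q lies in its Voronoi cell.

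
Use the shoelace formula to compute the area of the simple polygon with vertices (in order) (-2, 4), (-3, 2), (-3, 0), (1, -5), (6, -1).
Area = 40

Shoelace formula: Area = (1/2) |Σ_i (x_i · y_{i+1} − x_{i+1} · y_i)| (indices mod n). Compute each cross term:
  (-2)(2) − (-3)(4) = 8
  (-3)(0) − (-3)(2) = 6
  (-3)(-5) − (1)(0) = 15
  (1)(-1) − (6)(-5) = 29
  (6)(4) − (-2)(-1) = 22
Sum = 80, so (signed) Area = 80/2 = 40, |Area| = 40.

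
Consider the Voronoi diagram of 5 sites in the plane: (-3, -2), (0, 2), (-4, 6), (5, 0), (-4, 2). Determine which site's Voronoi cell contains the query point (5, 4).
Nearest site = (5, 0)

The Voronoi cell of site s contains exactly those query points closer to s than to any other site. Compute squared distances from q = (5, 4) to each site:
  (5 − 5)² + (0 − 4)² = 16
  (0 − 5)² + (2 − 4)² = 29
  (-4 − 5)² + (2 − 4)² = 85
  (-4 − 5)² + (6 − 4)² = 85
  (-3 − 5)² + (-2 − 4)² = 100
Minimum is attained by (5, 0), so q lies in its Voronoi cell.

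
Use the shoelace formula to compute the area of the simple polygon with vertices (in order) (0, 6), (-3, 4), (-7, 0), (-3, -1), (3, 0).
Area = 37

Shoelace formula: Area = (1/2) |Σ_i (x_i · y_{i+1} − x_{i+1} · y_i)| (indices mod n). Compute each cross term:
  (0)(4) − (-3)(6) = 18
  (-3)(0) − (-7)(4) = 28
  (-7)(-1) − (-3)(0) = 7
  (-3)(0) − (3)(-1) = 3
  (3)(6) − (0)(0) = 18
Sum = 74, so (signed) Area = 74/2 = 37, |Area| = 37.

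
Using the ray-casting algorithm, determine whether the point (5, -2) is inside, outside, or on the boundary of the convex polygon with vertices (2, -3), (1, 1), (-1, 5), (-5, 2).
The point (5, -2) lies strictly outside the polygon

Cast a horizontal ray to the right from the query point and count how many polygon edges it crosses (each edge strictly once or zero times, handled with the usual half-open convention). 
Parity of crossings → even ⇒ outside.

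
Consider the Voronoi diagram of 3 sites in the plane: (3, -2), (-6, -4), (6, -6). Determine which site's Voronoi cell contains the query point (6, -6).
Nearest site = (6, -6)

The Voronoi cell of site s contains exactly those query points closer to s than to any other site. Compute squared distances from q = (6, -6) to each site:
  (6 − 6)² + (-6 − -6)² = 0
  (3 − 6)² + (-2 − -6)² = 25
  (-6 − 6)² + (-4 − -6)² = 148
Minimum is attained by (6, -6), so q lies in its Voronoi cell.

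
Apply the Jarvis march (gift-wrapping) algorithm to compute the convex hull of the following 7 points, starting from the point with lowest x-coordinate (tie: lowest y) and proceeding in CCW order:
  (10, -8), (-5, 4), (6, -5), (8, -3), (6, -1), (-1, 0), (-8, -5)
Hull (CCW) = [(-8, -5), (10, -8), (8, -3), (6, -1), (-5, 4)]

Jarvis march: at each step, from the current hull vertex p, select the next vertex q as the point such that every other point lies strictly to the left of (or on) the directed line p → q. (Equivalently: for every other point r, the cross product (q − p) × (r − p) ≥ 0.)
Starting point (lowest x, tie lowest y): (-8, -5). Wrap until returning to start. Resulting hull: (-8, -5), (10, -8), (8, -3), (6, -1), (-5, 4).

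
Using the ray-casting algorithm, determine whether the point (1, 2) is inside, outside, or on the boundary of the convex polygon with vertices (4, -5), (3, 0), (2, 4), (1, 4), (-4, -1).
The point (1, 2) lies strictly inside the polygon

Cast a horizontal ray to the right from the query point and count how many polygon edges it crosses (each edge strictly once or zero times, handled with the usual half-open convention). 
Parity of crossings → odd ⇒ inside.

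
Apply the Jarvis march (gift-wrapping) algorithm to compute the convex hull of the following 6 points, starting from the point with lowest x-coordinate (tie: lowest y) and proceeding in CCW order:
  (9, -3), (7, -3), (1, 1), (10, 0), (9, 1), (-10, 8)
Hull (CCW) = [(-10, 8), (7, -3), (9, -3), (10, 0), (9, 1)]

Jarvis march: at each step, from the current hull vertex p, select the next vertex q as the point such that every other point lies strictly to the left of (or on) the directed line p → q. (Equivalently: for every other point r, the cross product (q − p) × (r − p) ≥ 0.)
Starting point (lowest x, tie lowest y): (-10, 8). Wrap until returning to start. Resulting hull: (-10, 8), (7, -3), (9, -3), (10, 0), (9, 1).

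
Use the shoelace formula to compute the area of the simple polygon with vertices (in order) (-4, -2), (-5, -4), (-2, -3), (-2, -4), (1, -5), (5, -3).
Area = 29/2

Shoelace formula: Area = (1/2) |Σ_i (x_i · y_{i+1} − x_{i+1} · y_i)| (indices mod n). Compute each cross term:
  (-4)(-4) − (-5)(-2) = 6
  (-5)(-3) − (-2)(-4) = 7
  (-2)(-4) − (-2)(-3) = 2
  (-2)(-5) − (1)(-4) = 14
  (1)(-3) − (5)(-5) = 22
  (5)(-2) − (-4)(-3) = -22
Sum = 29, so (signed) Area = 29/2 = 29/2, |Area| = 29/2.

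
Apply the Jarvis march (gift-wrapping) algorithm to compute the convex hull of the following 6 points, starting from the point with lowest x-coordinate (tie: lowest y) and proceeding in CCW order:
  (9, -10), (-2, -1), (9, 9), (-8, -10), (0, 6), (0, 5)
Hull (CCW) = [(-8, -10), (9, -10), (9, 9), (0, 6)]

Jarvis march: at each step, from the current hull vertex p, select the next vertex q as the point such that every other point lies strictly to the left of (or on) the directed line p → q. (Equivalently: for every other point r, the cross product (q − p) × (r − p) ≥ 0.)
Starting point (lowest x, tie lowest y): (-8, -10). Wrap until returning to start. Resulting hull: (-8, -10), (9, -10), (9, 9), (0, 6).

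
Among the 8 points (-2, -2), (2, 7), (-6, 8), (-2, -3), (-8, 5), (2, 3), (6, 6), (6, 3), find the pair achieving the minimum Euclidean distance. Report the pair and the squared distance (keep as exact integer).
Pair = ((-2, -2), (-2, -3)); squared distance = 1

Compute all C(8, 2) = 28 pairwise squared distances (x_i − x_j)² + (y_i − y_j)². The minimum is 1, attained by the pair ((-2, -2), (-2, -3)).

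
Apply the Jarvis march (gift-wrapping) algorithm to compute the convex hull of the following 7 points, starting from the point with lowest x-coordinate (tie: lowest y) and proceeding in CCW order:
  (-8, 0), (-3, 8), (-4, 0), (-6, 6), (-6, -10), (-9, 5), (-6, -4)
Hull (CCW) = [(-9, 5), (-6, -10), (-4, 0), (-3, 8)]

Jarvis march: at each step, from the current hull vertex p, select the next vertex q as the point such that every other point lies strictly to the left of (or on) the directed line p → q. (Equivalently: for every other point r, the cross product (q − p) × (r − p) ≥ 0.)
Starting point (lowest x, tie lowest y): (-9, 5). Wrap until returning to start. Resulting hull: (-9, 5), (-6, -10), (-4, 0), (-3, 8).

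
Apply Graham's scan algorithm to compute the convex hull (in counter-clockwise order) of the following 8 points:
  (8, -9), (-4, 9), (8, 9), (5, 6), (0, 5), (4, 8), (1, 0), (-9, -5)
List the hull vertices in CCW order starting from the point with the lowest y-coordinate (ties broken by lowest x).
Hull (CCW) = [(8, -9), (8, 9), (-4, 9), (-9, -5)]

Graham scan procedure:
  1. Find the pivot p₀ = point with lowest y (tie → lowest x): (8, -9).
  2. Sort the remaining points by polar angle around p₀.
  3. Walk through sorted points, maintaining a stack; pop the top while the last three entries make a non-left turn (cross product ≤ 0).
  4. Final stack is the convex hull in CCW order: (8, -9), (8, 9), (-4, 9), (-9, -5).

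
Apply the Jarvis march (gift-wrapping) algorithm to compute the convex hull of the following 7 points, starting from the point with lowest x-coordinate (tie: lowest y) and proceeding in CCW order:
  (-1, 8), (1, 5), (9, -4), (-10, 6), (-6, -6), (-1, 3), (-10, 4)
Hull (CCW) = [(-10, 4), (-6, -6), (9, -4), (-1, 8), (-10, 6)]

Jarvis march: at each step, from the current hull vertex p, select the next vertex q as the point such that every other point lies strictly to the left of (or on) the directed line p → q. (Equivalently: for every other point r, the cross product (q − p) × (r − p) ≥ 0.)
Starting point (lowest x, tie lowest y): (-10, 4). Wrap until returning to start. Resulting hull: (-10, 4), (-6, -6), (9, -4), (-1, 8), (-10, 6).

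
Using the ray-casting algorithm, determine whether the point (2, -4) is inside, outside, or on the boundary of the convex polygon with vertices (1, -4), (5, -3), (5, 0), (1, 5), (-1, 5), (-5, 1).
The point (2, -4) lies strictly outside the polygon

Cast a horizontal ray to the right from the query point and count how many polygon edges it crosses (each edge strictly once or zero times, handled with the usual half-open convention). 
Parity of crossings → even ⇒ outside.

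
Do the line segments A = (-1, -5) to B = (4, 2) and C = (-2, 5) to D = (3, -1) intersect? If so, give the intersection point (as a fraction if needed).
Yes; intersection at (31/13, -17/65) (t = 44/65 on AB, s = 57/65 on CD)

Parametrize AB as A + t(B − A) = (-1 + 5 t, -5 + 7 t) and CD as C + s(D − C) = (-2 + 5 s, 5 + -6 s). Solve the linear system for (t, s). Determinant = 65 ≠ 0, so a unique intersection of the containing lines exists. Solution: t = 44/65, s = 57/65 — both in [0, 1], so the segments cross. Intersection point: (31/13, -17/65).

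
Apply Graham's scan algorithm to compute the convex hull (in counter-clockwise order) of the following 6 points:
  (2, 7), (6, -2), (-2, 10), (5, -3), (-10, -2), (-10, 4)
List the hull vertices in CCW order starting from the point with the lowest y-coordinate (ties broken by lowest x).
Hull (CCW) = [(5, -3), (6, -2), (2, 7), (-2, 10), (-10, 4), (-10, -2)]

Graham scan procedure:
  1. Find the pivot p₀ = point with lowest y (tie → lowest x): (5, -3).
  2. Sort the remaining points by polar angle around p₀.
  3. Walk through sorted points, maintaining a stack; pop the top while the last three entries make a non-left turn (cross product ≤ 0).
  4. Final stack is the convex hull in CCW order: (5, -3), (6, -2), (2, 7), (-2, 10), (-10, 4), (-10, -2).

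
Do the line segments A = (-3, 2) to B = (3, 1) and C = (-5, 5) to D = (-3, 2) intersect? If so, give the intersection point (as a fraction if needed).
Yes; intersection at (-3, 2) (t = 0 on AB, s = 1 on CD)

Parametrize AB as A + t(B − A) = (-3 + 6 t, 2 + -1 t) and CD as C + s(D − C) = (-5 + 2 s, 5 + -3 s). Solve the linear system for (t, s). Determinant = 16 ≠ 0, so a unique intersection of the containing lines exists. Solution: t = 0, s = 1 — both in [0, 1], so the segments cross. Intersection point: (-3, 2).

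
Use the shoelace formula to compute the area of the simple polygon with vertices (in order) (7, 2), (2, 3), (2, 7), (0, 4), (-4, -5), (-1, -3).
Area = 75/2

Shoelace formula: Area = (1/2) |Σ_i (x_i · y_{i+1} − x_{i+1} · y_i)| (indices mod n). Compute each cross term:
  (7)(3) − (2)(2) = 17
  (2)(7) − (2)(3) = 8
  (2)(4) − (0)(7) = 8
  (0)(-5) − (-4)(4) = 16
  (-4)(-3) − (-1)(-5) = 7
  (-1)(2) − (7)(-3) = 19
Sum = 75, so (signed) Area = 75/2 = 75/2, |Area| = 75/2.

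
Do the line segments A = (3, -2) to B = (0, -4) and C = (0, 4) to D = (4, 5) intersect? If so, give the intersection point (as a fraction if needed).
No (intersection of containing lines falls outside at least one segment)

Parametrize and solve: t = -27/5, s = 24/5. At least one of these is outside [0, 1], so the segments do not intersect.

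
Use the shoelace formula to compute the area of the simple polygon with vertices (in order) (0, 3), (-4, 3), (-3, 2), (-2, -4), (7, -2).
Area = 41

Shoelace formula: Area = (1/2) |Σ_i (x_i · y_{i+1} − x_{i+1} · y_i)| (indices mod n). Compute each cross term:
  (0)(3) − (-4)(3) = 12
  (-4)(2) − (-3)(3) = 1
  (-3)(-4) − (-2)(2) = 16
  (-2)(-2) − (7)(-4) = 32
  (7)(3) − (0)(-2) = 21
Sum = 82, so (signed) Area = 82/2 = 41, |Area| = 41.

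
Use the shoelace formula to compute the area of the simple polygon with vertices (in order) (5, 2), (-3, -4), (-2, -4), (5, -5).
Area = 55/2

Shoelace formula: Area = (1/2) |Σ_i (x_i · y_{i+1} − x_{i+1} · y_i)| (indices mod n). Compute each cross term:
  (5)(-4) − (-3)(2) = -14
  (-3)(-4) − (-2)(-4) = 4
  (-2)(-5) − (5)(-4) = 30
  (5)(2) − (5)(-5) = 35
Sum = 55, so (signed) Area = 55/2 = 55/2, |Area| = 55/2.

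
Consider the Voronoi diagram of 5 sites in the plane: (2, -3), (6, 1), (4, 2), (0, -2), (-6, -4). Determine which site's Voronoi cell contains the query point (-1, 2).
Nearest site = (0, -2)

The Voronoi cell of site s contains exactly those query points closer to s than to any other site. Compute squared distances from q = (-1, 2) to each site:
  (0 − -1)² + (-2 − 2)² = 17
  (4 − -1)² + (2 − 2)² = 25
  (2 − -1)² + (-3 − 2)² = 34
  (6 − -1)² + (1 − 2)² = 50
  (-6 − -1)² + (-4 − 2)² = 61
Minimum is attained by (0, -2), so q lies in its Voronoi cell.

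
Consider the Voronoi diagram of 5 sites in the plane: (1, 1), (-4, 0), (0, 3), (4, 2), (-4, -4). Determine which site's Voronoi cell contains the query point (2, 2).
Nearest site = (1, 1)

The Voronoi cell of site s contains exactly those query points closer to s than to any other site. Compute squared distances from q = (2, 2) to each site:
  (1 − 2)² + (1 − 2)² = 2
  (4 − 2)² + (2 − 2)² = 4
  (0 − 2)² + (3 − 2)² = 5
  (-4 − 2)² + (0 − 2)² = 40
  (-4 − 2)² + (-4 − 2)² = 72
Minimum is attained by (1, 1), so q lies in its Voronoi cell.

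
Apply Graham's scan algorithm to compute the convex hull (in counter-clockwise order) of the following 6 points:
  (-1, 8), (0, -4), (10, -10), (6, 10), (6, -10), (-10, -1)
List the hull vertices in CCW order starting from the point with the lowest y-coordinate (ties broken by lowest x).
Hull (CCW) = [(6, -10), (10, -10), (6, 10), (-1, 8), (-10, -1)]

Graham scan procedure:
  1. Find the pivot p₀ = point with lowest y (tie → lowest x): (6, -10).
  2. Sort the remaining points by polar angle around p₀.
  3. Walk through sorted points, maintaining a stack; pop the top while the last three entries make a non-left turn (cross product ≤ 0).
  4. Final stack is the convex hull in CCW order: (6, -10), (10, -10), (6, 10), (-1, 8), (-10, -1).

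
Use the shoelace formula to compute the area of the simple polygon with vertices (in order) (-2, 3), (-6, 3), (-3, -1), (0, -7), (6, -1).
Area = 53

Shoelace formula: Area = (1/2) |Σ_i (x_i · y_{i+1} − x_{i+1} · y_i)| (indices mod n). Compute each cross term:
  (-2)(3) − (-6)(3) = 12
  (-6)(-1) − (-3)(3) = 15
  (-3)(-7) − (0)(-1) = 21
  (0)(-1) − (6)(-7) = 42
  (6)(3) − (-2)(-1) = 16
Sum = 106, so (signed) Area = 106/2 = 53, |Area| = 53.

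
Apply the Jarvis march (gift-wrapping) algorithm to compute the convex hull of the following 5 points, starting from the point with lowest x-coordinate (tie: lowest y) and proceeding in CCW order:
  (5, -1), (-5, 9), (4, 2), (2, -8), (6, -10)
Hull (CCW) = [(-5, 9), (2, -8), (6, -10), (5, -1), (4, 2)]

Jarvis march: at each step, from the current hull vertex p, select the next vertex q as the point such that every other point lies strictly to the left of (or on) the directed line p → q. (Equivalently: for every other point r, the cross product (q − p) × (r − p) ≥ 0.)
Starting point (lowest x, tie lowest y): (-5, 9). Wrap until returning to start. Resulting hull: (-5, 9), (2, -8), (6, -10), (5, -1), (4, 2).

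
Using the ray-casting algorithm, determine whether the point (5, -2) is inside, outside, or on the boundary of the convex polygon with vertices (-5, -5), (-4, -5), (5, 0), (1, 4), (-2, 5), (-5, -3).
The point (5, -2) lies strictly outside the polygon

Cast a horizontal ray to the right from the query point and count how many polygon edges it crosses (each edge strictly once or zero times, handled with the usual half-open convention). 
Parity of crossings → even ⇒ outside.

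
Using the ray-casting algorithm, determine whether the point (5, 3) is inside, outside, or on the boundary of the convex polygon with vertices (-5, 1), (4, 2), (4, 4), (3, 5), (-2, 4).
The point (5, 3) lies strictly outside the polygon

Cast a horizontal ray to the right from the query point and count how many polygon edges it crosses (each edge strictly once or zero times, handled with the usual half-open convention). 
Parity of crossings → even ⇒ outside.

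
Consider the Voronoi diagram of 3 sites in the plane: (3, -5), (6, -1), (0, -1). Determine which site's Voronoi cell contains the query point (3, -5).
Nearest site = (3, -5)

The Voronoi cell of site s contains exactly those query points closer to s than to any other site. Compute squared distances from q = (3, -5) to each site:
  (3 − 3)² + (-5 − -5)² = 0
  (0 − 3)² + (-1 − -5)² = 25
  (6 − 3)² + (-1 − -5)² = 25
Minimum is attained by (3, -5), so q lies in its Voronoi cell.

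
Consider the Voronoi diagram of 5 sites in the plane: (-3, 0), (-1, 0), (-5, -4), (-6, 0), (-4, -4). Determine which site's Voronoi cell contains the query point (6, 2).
Nearest site = (-1, 0)

The Voronoi cell of site s contains exactly those query points closer to s than to any other site. Compute squared distances from q = (6, 2) to each site:
  (-1 − 6)² + (0 − 2)² = 53
  (-3 − 6)² + (0 − 2)² = 85
  (-4 − 6)² + (-4 − 2)² = 136
  (-6 − 6)² + (0 − 2)² = 148
  (-5 − 6)² + (-4 − 2)² = 157
Minimum is attained by (-1, 0), so q lies in its Voronoi cell.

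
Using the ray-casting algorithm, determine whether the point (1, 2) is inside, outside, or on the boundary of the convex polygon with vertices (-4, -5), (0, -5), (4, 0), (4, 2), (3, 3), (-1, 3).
The point (1, 2) lies strictly inside the polygon

Cast a horizontal ray to the right from the query point and count how many polygon edges it crosses (each edge strictly once or zero times, handled with the usual half-open convention). 
Parity of crossings → odd ⇒ inside.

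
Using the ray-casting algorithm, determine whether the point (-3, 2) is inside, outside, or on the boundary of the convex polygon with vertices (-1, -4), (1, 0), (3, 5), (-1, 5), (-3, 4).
The point (-3, 2) lies strictly outside the polygon

Cast a horizontal ray to the right from the query point and count how many polygon edges it crosses (each edge strictly once or zero times, handled with the usual half-open convention). 
Parity of crossings → even ⇒ outside.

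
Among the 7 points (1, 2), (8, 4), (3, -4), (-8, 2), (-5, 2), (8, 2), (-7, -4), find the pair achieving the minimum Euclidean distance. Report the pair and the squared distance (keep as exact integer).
Pair = ((8, 4), (8, 2)); squared distance = 4

Compute all C(7, 2) = 21 pairwise squared distances (x_i − x_j)² + (y_i − y_j)². The minimum is 4, attained by the pair ((8, 4), (8, 2)).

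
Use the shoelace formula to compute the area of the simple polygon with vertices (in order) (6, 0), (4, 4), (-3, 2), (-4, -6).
Area = 53

Shoelace formula: Area = (1/2) |Σ_i (x_i · y_{i+1} − x_{i+1} · y_i)| (indices mod n). Compute each cross term:
  (6)(4) − (4)(0) = 24
  (4)(2) − (-3)(4) = 20
  (-3)(-6) − (-4)(2) = 26
  (-4)(0) − (6)(-6) = 36
Sum = 106, so (signed) Area = 106/2 = 53, |Area| = 53.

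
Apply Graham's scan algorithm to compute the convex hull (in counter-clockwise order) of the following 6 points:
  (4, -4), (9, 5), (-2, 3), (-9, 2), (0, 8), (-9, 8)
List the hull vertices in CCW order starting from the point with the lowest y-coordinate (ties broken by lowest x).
Hull (CCW) = [(4, -4), (9, 5), (0, 8), (-9, 8), (-9, 2)]

Graham scan procedure:
  1. Find the pivot p₀ = point with lowest y (tie → lowest x): (4, -4).
  2. Sort the remaining points by polar angle around p₀.
  3. Walk through sorted points, maintaining a stack; pop the top while the last three entries make a non-left turn (cross product ≤ 0).
  4. Final stack is the convex hull in CCW order: (4, -4), (9, 5), (0, 8), (-9, 8), (-9, 2).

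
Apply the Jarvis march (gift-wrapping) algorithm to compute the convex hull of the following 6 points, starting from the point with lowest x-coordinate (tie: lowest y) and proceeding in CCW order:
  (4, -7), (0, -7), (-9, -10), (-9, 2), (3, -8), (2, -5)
Hull (CCW) = [(-9, -10), (3, -8), (4, -7), (2, -5), (-9, 2)]

Jarvis march: at each step, from the current hull vertex p, select the next vertex q as the point such that every other point lies strictly to the left of (or on) the directed line p → q. (Equivalently: for every other point r, the cross product (q − p) × (r − p) ≥ 0.)
Starting point (lowest x, tie lowest y): (-9, -10). Wrap until returning to start. Resulting hull: (-9, -10), (3, -8), (4, -7), (2, -5), (-9, 2).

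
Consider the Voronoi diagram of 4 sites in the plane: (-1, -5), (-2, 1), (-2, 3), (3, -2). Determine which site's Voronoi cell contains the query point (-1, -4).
Nearest site = (-1, -5)

The Voronoi cell of site s contains exactly those query points closer to s than to any other site. Compute squared distances from q = (-1, -4) to each site:
  (-1 − -1)² + (-5 − -4)² = 1
  (3 − -1)² + (-2 − -4)² = 20
  (-2 − -1)² + (1 − -4)² = 26
  (-2 − -1)² + (3 − -4)² = 50
Minimum is attained by (-1, -5), so q lies in its Voronoi cell.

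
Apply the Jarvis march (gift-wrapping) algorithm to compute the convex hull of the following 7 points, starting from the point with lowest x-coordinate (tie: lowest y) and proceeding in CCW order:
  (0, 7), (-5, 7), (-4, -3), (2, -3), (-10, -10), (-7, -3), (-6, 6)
Hull (CCW) = [(-10, -10), (2, -3), (0, 7), (-5, 7), (-6, 6)]

Jarvis march: at each step, from the current hull vertex p, select the next vertex q as the point such that every other point lies strictly to the left of (or on) the directed line p → q. (Equivalently: for every other point r, the cross product (q − p) × (r − p) ≥ 0.)
Starting point (lowest x, tie lowest y): (-10, -10). Wrap until returning to start. Resulting hull: (-10, -10), (2, -3), (0, 7), (-5, 7), (-6, 6).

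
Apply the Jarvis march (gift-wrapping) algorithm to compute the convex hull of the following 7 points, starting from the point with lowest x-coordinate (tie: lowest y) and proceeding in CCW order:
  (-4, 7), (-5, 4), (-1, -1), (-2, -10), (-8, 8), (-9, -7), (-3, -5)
Hull (CCW) = [(-9, -7), (-2, -10), (-1, -1), (-4, 7), (-8, 8)]

Jarvis march: at each step, from the current hull vertex p, select the next vertex q as the point such that every other point lies strictly to the left of (or on) the directed line p → q. (Equivalently: for every other point r, the cross product (q − p) × (r − p) ≥ 0.)
Starting point (lowest x, tie lowest y): (-9, -7). Wrap until returning to start. Resulting hull: (-9, -7), (-2, -10), (-1, -1), (-4, 7), (-8, 8).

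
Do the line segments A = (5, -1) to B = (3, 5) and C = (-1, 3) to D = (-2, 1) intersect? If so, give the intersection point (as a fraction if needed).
No (intersection of containing lines falls outside at least one segment)

Parametrize and solve: t = 8/5, s = -14/5. At least one of these is outside [0, 1], so the segments do not intersect.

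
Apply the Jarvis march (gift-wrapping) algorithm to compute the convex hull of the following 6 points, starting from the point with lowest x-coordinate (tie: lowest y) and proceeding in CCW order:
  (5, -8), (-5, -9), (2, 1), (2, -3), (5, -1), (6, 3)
Hull (CCW) = [(-5, -9), (5, -8), (6, 3), (2, 1)]

Jarvis march: at each step, from the current hull vertex p, select the next vertex q as the point such that every other point lies strictly to the left of (or on) the directed line p → q. (Equivalently: for every other point r, the cross product (q − p) × (r − p) ≥ 0.)
Starting point (lowest x, tie lowest y): (-5, -9). Wrap until returning to start. Resulting hull: (-5, -9), (5, -8), (6, 3), (2, 1).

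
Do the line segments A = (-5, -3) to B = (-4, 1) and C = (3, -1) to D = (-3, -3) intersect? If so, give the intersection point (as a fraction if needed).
No (intersection of containing lines falls outside at least one segment)

Parametrize and solve: t = -2/11, s = 15/11. At least one of these is outside [0, 1], so the segments do not intersect.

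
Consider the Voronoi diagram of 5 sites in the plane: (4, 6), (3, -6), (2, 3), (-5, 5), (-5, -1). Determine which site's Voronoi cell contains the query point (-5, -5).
Nearest site = (-5, -1)

The Voronoi cell of site s contains exactly those query points closer to s than to any other site. Compute squared distances from q = (-5, -5) to each site:
  (-5 − -5)² + (-1 − -5)² = 16
  (3 − -5)² + (-6 − -5)² = 65
  (-5 − -5)² + (5 − -5)² = 100
  (2 − -5)² + (3 − -5)² = 113
  (4 − -5)² + (6 − -5)² = 202
Minimum is attained by (-5, -1), so q lies in its Voronoi cell.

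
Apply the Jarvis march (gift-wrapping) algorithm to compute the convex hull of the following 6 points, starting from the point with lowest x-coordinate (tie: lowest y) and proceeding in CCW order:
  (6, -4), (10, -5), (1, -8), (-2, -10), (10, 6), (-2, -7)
Hull (CCW) = [(-2, -10), (10, -5), (10, 6), (-2, -7)]

Jarvis march: at each step, from the current hull vertex p, select the next vertex q as the point such that every other point lies strictly to the left of (or on) the directed line p → q. (Equivalently: for every other point r, the cross product (q − p) × (r − p) ≥ 0.)
Starting point (lowest x, tie lowest y): (-2, -10). Wrap until returning to start. Resulting hull: (-2, -10), (10, -5), (10, 6), (-2, -7).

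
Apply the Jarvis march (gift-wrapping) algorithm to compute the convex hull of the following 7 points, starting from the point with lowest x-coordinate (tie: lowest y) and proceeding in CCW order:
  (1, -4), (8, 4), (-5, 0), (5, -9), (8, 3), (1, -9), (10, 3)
Hull (CCW) = [(-5, 0), (1, -9), (5, -9), (10, 3), (8, 4)]

Jarvis march: at each step, from the current hull vertex p, select the next vertex q as the point such that every other point lies strictly to the left of (or on) the directed line p → q. (Equivalently: for every other point r, the cross product (q − p) × (r − p) ≥ 0.)
Starting point (lowest x, tie lowest y): (-5, 0). Wrap until returning to start. Resulting hull: (-5, 0), (1, -9), (5, -9), (10, 3), (8, 4).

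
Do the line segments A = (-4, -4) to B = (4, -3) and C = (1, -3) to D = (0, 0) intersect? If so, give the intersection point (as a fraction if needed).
No (intersection of containing lines falls outside at least one segment)

Parametrize and solve: t = 16/25, s = -3/25. At least one of these is outside [0, 1], so the segments do not intersect.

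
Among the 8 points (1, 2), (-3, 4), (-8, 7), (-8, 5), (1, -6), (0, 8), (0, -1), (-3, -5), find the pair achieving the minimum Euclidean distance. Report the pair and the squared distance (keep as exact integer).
Pair = ((-8, 7), (-8, 5)); squared distance = 4

Compute all C(8, 2) = 28 pairwise squared distances (x_i − x_j)² + (y_i − y_j)². The minimum is 4, attained by the pair ((-8, 7), (-8, 5)).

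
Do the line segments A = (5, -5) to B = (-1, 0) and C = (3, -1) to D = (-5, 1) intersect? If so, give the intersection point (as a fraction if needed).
Yes; intersection at (-1, 0) (t = 1 on AB, s = 1/2 on CD)

Parametrize AB as A + t(B − A) = (5 + -6 t, -5 + 5 t) and CD as C + s(D − C) = (3 + -8 s, -1 + 2 s). Solve the linear system for (t, s). Determinant = -28 ≠ 0, so a unique intersection of the containing lines exists. Solution: t = 1, s = 1/2 — both in [0, 1], so the segments cross. Intersection point: (-1, 0).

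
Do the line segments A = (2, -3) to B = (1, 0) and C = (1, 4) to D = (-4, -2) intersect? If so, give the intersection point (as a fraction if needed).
No (intersection of containing lines falls outside at least one segment)

Parametrize and solve: t = 41/21, s = 4/21. At least one of these is outside [0, 1], so the segments do not intersect.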